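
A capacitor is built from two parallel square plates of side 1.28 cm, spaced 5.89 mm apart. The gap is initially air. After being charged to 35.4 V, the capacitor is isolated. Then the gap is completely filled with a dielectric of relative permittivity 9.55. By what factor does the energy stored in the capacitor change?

U₂/U₁ ≈ 0.105

Isolated ⇒ Q is held fixed.
C₂ = 9.55 C₁ and U = Q²/(2C), so U₂/U₁ = C₁/C₂ = 0.105.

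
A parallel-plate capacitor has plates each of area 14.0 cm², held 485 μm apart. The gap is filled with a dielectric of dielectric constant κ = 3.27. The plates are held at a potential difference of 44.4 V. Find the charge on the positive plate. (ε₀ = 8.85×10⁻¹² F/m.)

3.71 nC

A = 14.0 cm² = 1.40×10⁻³ m².
C = κε₀A/d = 3.27 × 8.85×10⁻¹² × 1.40×10⁻³ / 4.85×10⁻⁴ = 8.35×10⁻¹¹ F.
Q = CV = 8.35×10⁻¹¹ × 44.4 = 3.71×10⁻⁹ C.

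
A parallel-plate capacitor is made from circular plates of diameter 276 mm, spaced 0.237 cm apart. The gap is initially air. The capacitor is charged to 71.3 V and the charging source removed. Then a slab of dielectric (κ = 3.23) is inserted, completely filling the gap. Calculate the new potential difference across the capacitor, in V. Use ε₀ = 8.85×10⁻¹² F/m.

22.1 V

A = π(276/2 mm)² = 5.98×10⁻² m².
Initially C₁ = ε₀A/d = 8.85×10⁻¹² × 5.98×10⁻² / 2.37×10⁻³ = 2.23×10⁻¹⁰ F.
V₁ = 71.3 V.
Isolated ⇒ Q is held fixed. C₂ = 3.23 C₁ and V = Q/C, so V₂/V₁ = C₁/C₂ = 0.310.
V₂ = 0.310 × 71.3 = 22.1 V.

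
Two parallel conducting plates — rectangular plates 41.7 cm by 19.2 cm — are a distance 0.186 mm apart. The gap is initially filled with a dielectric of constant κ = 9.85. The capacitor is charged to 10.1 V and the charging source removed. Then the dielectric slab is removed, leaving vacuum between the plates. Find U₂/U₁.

9.85

Isolated ⇒ Q is held fixed.
C₂ = 0.102 C₁ and U = Q²/(2C), so U₂/U₁ = C₁/C₂ = 9.85.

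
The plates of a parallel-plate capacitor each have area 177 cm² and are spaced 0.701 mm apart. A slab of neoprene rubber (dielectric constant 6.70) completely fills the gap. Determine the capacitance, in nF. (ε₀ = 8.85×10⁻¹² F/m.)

A = 177 cm² = 1.77×10⁻² m².
C = κε₀A/d = 6.70 × 8.85×10⁻¹² × 1.77×10⁻² / 7.01×10⁻⁴ = 1.50×10⁻⁹ F.

C ≈ 1.50 nF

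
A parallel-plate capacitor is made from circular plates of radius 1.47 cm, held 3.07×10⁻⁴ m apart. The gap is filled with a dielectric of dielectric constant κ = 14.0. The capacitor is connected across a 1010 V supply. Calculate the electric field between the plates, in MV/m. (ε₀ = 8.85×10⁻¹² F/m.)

E = V/d = 1010 / 3.07×10⁻⁴ = 3.29×10⁶ V/m.

E ≈ 3.29 MV/m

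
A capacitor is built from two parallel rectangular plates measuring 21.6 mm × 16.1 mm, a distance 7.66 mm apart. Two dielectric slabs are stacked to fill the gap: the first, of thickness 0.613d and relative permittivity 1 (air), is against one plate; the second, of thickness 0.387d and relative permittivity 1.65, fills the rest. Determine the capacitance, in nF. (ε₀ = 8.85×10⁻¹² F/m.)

4.74×10⁻⁴ nF

A = 21.6 × 16.1 mm² = 3.48×10⁻⁴ m².
Stacked slabs ⇒ two capacitors in series, each with the full plate area.
C₁ = κ₁ε₀A/d₁ = 1.00 × 8.85×10⁻¹² × 3.48×10⁻⁴ / 4.70×10⁻³ = 6.55×10⁻¹³ F.
C₂ = κ₂ε₀A/d₂ = 1.65 × 8.85×10⁻¹² × 3.48×10⁻⁴ / 2.96×10⁻³ = 1.71×10⁻¹² F.
C = (1/C₁ + 1/C₂)⁻¹ = 4.74×10⁻¹³ F.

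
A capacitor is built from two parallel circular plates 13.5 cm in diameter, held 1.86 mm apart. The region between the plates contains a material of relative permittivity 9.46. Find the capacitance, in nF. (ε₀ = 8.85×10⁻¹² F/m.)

A = π(13.5/2 cm)² = 1.43×10⁻² m².
C = κε₀A/d = 9.46 × 8.85×10⁻¹² × 1.43×10⁻² / 1.86×10⁻³ = 6.44×10⁻¹⁰ F.

0.644 nF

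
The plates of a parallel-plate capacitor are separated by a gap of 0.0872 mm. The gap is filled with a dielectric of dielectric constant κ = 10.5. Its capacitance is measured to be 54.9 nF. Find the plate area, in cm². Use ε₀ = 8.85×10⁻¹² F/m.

A = Cd/(κε₀) = 5.49×10⁻⁸ × 8.72×10⁻⁵ / (10.5 × 8.85×10⁻¹²) = 5.15×10⁻² m².

515 cm²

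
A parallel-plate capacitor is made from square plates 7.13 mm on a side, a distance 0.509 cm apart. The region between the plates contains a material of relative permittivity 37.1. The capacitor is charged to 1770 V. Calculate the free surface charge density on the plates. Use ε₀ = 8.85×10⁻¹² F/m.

A = (7.13 mm)² = 5.08×10⁻⁵ m².
C = κε₀A/d = 37.1 × 8.85×10⁻¹² × 5.08×10⁻⁵ / 5.09×10⁻³ = 3.28×10⁻¹² F.
σ = Q/A = CV/A = 3.28×10⁻¹² × 1770 / 5.08×10⁻⁵ = 1.14×10⁻⁴ C/m².

114 μC/m²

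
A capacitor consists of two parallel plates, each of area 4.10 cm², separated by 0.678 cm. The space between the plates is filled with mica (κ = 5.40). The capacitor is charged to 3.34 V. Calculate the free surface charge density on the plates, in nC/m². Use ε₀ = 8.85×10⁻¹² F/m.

σ ≈ 23.5 nC/m²

A = 4.10 cm² = 4.10×10⁻⁴ m².
C = κε₀A/d = 5.40 × 8.85×10⁻¹² × 4.10×10⁻⁴ / 6.78×10⁻³ = 2.89×10⁻¹² F.
σ = Q/A = CV/A = 2.89×10⁻¹² × 3.34 / 4.10×10⁻⁴ = 2.35×10⁻⁸ C/m².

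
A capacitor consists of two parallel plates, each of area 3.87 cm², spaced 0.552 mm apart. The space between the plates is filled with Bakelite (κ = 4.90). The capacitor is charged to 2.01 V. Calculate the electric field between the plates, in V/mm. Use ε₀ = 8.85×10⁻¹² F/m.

E ≈ 3.64 V/mm

E = V/d = 2.01 / 5.52×10⁻⁴ = 3.64×10³ V/m.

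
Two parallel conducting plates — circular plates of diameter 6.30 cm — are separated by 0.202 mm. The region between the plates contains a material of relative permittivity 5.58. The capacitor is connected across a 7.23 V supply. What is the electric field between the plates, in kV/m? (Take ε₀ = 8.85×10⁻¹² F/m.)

E = V/d = 7.23 / 2.02×10⁻⁴ = 3.58×10⁴ V/m.

E ≈ 35.8 kV/m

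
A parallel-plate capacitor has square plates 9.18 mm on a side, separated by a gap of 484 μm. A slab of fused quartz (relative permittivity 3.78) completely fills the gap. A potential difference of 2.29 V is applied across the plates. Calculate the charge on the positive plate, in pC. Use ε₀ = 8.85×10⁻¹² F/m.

A = (9.18 mm)² = 8.43×10⁻⁵ m².
C = κε₀A/d = 3.78 × 8.85×10⁻¹² × 8.43×10⁻⁵ / 4.84×10⁻⁴ = 5.82×10⁻¹² F.
Q = CV = 5.82×10⁻¹² × 2.29 = 1.33×10⁻¹¹ C.

Q ≈ 13.3 pC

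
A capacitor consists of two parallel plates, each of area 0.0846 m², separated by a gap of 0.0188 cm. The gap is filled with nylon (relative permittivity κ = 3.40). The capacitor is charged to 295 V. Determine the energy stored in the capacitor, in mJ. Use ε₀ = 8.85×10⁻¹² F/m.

U ≈ 0.589 mJ

C = κε₀A/d = 3.40 × 8.85×10⁻¹² × 8.46×10⁻² / 1.88×10⁻⁴ = 1.35×10⁻⁸ F.
U = ½CV² = ½ × 1.35×10⁻⁸ × (295)² = 5.89×10⁻⁴ J.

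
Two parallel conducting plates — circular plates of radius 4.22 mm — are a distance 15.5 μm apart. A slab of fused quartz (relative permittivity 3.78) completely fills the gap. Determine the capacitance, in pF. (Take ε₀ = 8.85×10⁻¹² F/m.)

C ≈ 121 pF

A = π(4.22 mm)² = 5.59×10⁻⁵ m².
C = κε₀A/d = 3.78 × 8.85×10⁻¹² × 5.59×10⁻⁵ / 1.55×10⁻⁵ = 1.21×10⁻¹⁰ F.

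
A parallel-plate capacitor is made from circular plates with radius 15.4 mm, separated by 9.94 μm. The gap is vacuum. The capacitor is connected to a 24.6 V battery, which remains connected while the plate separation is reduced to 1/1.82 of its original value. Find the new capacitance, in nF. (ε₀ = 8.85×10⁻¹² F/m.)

A = π(15.4 mm)² = 7.45×10⁻⁴ m².
Initially C₁ = ε₀A/d = 8.85×10⁻¹² × 7.45×10⁻⁴ / 9.94×10⁻⁶ = 6.63×10⁻¹⁰ F.
C = ε₀A/d scales as 1/d, so C₂/C₁ = d₁/d₂ = 1.82.
C₂ = 1.82 × 6.63×10⁻¹⁰ = 1.21×10⁻⁹ F.

C ≈ 1.21 nF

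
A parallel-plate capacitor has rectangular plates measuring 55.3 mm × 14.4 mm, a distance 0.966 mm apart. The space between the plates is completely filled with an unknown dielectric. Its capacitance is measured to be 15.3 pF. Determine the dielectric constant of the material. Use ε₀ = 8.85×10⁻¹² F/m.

κ ≈ 2.10

A = 55.3 × 14.4 mm² = 7.96×10⁻⁴ m².
κ = Cd/(ε₀A) = 1.53×10⁻¹¹ × 9.66×10⁻⁴ / (8.85×10⁻¹² × 7.96×10⁻⁴) = 2.10.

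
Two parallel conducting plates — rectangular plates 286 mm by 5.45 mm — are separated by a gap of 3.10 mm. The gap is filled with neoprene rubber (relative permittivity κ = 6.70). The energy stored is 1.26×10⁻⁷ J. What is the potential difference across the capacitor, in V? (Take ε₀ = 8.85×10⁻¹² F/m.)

A = 286 × 5.45 mm² = 1.56×10⁻³ m².
C = κε₀A/d = 6.70 × 8.85×10⁻¹² × 1.56×10⁻³ / 3.10×10⁻³ = 2.98×10⁻¹¹ F.
V = √(2U/C) = √(2 × 1.26×10⁻⁷ / 2.98×10⁻¹¹) = 91.9 V.

V ≈ 91.9 V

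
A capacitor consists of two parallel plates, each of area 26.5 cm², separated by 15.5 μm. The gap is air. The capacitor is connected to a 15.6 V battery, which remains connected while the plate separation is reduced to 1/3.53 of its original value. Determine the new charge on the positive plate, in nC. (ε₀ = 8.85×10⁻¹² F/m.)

A = 26.5 cm² = 2.65×10⁻³ m².
Initially C₁ = ε₀A/d = 8.85×10⁻¹² × 2.65×10⁻³ / 1.55×10⁻⁵ = 1.51×10⁻⁹ F.
Q₁ = 2.36×10⁻⁸ C.
Battery connected ⇒ V is held fixed. C₂ = 3.53 C₁ and Q = CV, so Q₂/Q₁ = C₂/C₁ = 3.53.
Q₂ = 3.53 × 2.36×10⁻⁸ = 8.33×10⁻⁸ C.

Q ≈ 83.3 nC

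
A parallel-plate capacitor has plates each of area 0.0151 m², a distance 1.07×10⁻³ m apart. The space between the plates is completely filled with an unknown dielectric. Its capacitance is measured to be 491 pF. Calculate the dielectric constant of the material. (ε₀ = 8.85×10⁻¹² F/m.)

κ ≈ 3.93

κ = Cd/(ε₀A) = 4.91×10⁻¹⁰ × 1.07×10⁻³ / (8.85×10⁻¹² × 1.51×10⁻²) = 3.93.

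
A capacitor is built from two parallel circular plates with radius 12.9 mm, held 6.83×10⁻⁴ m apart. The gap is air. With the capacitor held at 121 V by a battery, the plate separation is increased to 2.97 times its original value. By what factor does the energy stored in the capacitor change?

U₂/U₁ ≈ 0.337

Battery connected ⇒ V is held fixed.
C₂ = 0.337 C₁ and U = ½CV², so U₂/U₁ = C₂/C₁ = 0.337.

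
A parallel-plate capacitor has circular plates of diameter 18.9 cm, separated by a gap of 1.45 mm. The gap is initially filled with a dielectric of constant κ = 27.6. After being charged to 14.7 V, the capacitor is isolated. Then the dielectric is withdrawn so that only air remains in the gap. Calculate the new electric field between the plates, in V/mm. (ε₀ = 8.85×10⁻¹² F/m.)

A = π(18.9/2 cm)² = 2.81×10⁻² m².
Initially C₁ = κε₀A/d = 27.6 × 8.85×10⁻¹² × 2.81×10⁻² / 1.45×10⁻³ = 4.73×10⁻⁹ F.
E₁ = 1.01×10⁴ V/m.
Isolated ⇒ Q is held fixed. V₂ = Q/C₂ = V₁/0.0362; E = V/d, so E₂/E₁ = (V₂/V₁)(d₁/d₂) = 27.6.
E₂ = 27.6 × 1.01×10⁴ = 2.80×10⁵ V/m.

280 V/mm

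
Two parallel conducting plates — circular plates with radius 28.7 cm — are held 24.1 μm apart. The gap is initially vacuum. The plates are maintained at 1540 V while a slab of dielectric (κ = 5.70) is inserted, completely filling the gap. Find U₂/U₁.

Battery connected ⇒ V is held fixed.
C₂ = 5.70 C₁ and U = ½CV², so U₂/U₁ = C₂/C₁ = 5.70.

5.70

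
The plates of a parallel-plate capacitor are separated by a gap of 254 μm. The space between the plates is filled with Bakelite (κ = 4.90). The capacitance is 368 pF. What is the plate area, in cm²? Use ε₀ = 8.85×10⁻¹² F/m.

A = Cd/(κε₀) = 3.68×10⁻¹⁰ × 2.54×10⁻⁴ / (4.90 × 8.85×10⁻¹²) = 2.16×10⁻³ m².

A ≈ 21.6 cm²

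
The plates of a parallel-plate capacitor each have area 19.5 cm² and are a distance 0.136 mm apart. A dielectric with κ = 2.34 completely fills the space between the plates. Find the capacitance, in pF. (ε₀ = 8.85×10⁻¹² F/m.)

A = 19.5 cm² = 1.95×10⁻³ m².
C = κε₀A/d = 2.34 × 8.85×10⁻¹² × 1.95×10⁻³ / 1.36×10⁻⁴ = 2.97×10⁻¹⁰ F.

C ≈ 297 pF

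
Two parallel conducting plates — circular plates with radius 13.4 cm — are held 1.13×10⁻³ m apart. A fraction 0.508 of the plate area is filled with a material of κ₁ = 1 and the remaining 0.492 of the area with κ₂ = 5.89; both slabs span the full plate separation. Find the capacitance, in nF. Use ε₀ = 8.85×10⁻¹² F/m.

A = π(13.4 cm)² = 5.64×10⁻² m².
Side-by-side slabs ⇒ two capacitors in parallel, each spanning the full gap.
C₁ = κ₁ε₀A₁/d = 1.00 × 8.85×10⁻¹² × 2.87×10⁻² / 1.13×10⁻³ = 2.24×10⁻¹⁰ F.
C₂ = κ₂ε₀A₂/d = 5.89 × 8.85×10⁻¹² × 2.78×10⁻² / 1.13×10⁻³ = 1.28×10⁻⁹ F.
C = C₁ + C₂ = 1.50×10⁻⁹ F.

1.50 nF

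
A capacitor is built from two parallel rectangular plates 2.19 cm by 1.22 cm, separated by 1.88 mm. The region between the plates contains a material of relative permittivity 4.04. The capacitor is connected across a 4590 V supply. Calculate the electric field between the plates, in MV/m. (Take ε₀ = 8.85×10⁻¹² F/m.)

E ≈ 2.44 MV/m

E = V/d = 4590 / 1.88×10⁻³ = 2.44×10⁶ V/m.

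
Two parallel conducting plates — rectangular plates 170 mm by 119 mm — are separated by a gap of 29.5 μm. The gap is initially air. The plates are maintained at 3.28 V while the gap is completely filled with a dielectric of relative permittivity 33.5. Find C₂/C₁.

C = κε₀A/d scales with κ, so C₂/C₁ = κ = 33.5.

33.5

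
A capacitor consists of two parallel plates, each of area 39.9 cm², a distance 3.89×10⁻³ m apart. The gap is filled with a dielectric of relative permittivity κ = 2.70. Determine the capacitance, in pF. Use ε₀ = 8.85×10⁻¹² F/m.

A = 39.9 cm² = 3.99×10⁻³ m².
C = κε₀A/d = 2.70 × 8.85×10⁻¹² × 3.99×10⁻³ / 3.89×10⁻³ = 2.45×10⁻¹¹ F.

24.5 pF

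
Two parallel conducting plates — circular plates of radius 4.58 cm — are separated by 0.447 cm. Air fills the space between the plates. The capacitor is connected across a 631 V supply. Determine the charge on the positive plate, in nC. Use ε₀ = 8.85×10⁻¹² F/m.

Q ≈ 8.23 nC

A = π(4.58 cm)² = 6.59×10⁻³ m².
C = ε₀A/d = 8.85×10⁻¹² × 6.59×10⁻³ / 4.47×10⁻³ = 1.30×10⁻¹¹ F.
Q = CV = 1.30×10⁻¹¹ × 631 = 8.23×10⁻⁹ C.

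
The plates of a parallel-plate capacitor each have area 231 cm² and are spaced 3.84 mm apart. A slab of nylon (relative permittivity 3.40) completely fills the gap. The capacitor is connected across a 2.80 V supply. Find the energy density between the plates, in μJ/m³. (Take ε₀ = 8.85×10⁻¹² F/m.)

u ≈ 8.00 μJ/m³

E = V/d = 2.80 / 3.84×10⁻³ = 7.29×10² V/m.
u = ½κε₀E² = ½ × 3.40 × 8.85×10⁻¹² × (7.29×10²)² = 8.00×10⁻⁶ J/m³.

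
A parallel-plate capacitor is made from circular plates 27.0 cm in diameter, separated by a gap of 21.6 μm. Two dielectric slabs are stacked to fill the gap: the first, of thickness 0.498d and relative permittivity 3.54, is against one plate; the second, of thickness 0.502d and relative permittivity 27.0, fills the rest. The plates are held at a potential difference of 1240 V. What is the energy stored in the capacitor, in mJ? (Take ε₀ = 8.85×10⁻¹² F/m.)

A = π(27.0/2 cm)² = 5.73×10⁻² m².
Stacked slabs ⇒ two capacitors in series, each with the full plate area.
C₁ = κ₁ε₀A/d₁ = 3.54 × 8.85×10⁻¹² × 5.73×10⁻² / 1.08×10⁻⁵ = 1.67×10⁻⁷ F.
C₂ = κ₂ε₀A/d₂ = 27.0 × 8.85×10⁻¹² × 5.73×10⁻² / 1.08×10⁻⁵ = 1.26×10⁻⁶ F.
C = (1/C₁ + 1/C₂)⁻¹ = 1.47×10⁻⁷ F.
U = ½CV² = ½ × 1.47×10⁻⁷ × (1240)² = 0.113 J.

U ≈ 113 mJ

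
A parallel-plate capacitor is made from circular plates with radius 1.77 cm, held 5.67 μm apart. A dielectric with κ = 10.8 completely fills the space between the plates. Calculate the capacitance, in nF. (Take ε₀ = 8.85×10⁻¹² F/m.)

C ≈ 16.6 nF

A = π(1.77 cm)² = 9.84×10⁻⁴ m².
C = κε₀A/d = 10.8 × 8.85×10⁻¹² × 9.84×10⁻⁴ / 5.67×10⁻⁶ = 1.66×10⁻⁸ F.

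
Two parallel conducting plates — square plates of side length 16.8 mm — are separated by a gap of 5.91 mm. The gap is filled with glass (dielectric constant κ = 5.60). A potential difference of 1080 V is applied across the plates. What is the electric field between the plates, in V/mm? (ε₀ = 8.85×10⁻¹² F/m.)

E ≈ 183 V/mm

E = V/d = 1080 / 5.91×10⁻³ = 1.83×10⁵ V/m.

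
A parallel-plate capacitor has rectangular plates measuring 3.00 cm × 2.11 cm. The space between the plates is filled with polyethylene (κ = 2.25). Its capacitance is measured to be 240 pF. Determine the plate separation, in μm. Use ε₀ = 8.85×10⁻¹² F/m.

d ≈ 52.5 μm

A = 3.00 × 2.11 cm² = 6.33×10⁻⁴ m².
d = κε₀A/C = 2.25 × 8.85×10⁻¹² × 6.33×10⁻⁴ / 2.40×10⁻¹⁰ = 5.25×10⁻⁵ m.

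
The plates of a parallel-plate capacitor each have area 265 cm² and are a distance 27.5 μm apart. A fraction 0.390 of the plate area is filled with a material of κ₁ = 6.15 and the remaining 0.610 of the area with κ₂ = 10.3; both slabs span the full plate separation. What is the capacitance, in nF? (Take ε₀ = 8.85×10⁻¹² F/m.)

A = 265 cm² = 2.65×10⁻² m².
Side-by-side slabs ⇒ two capacitors in parallel, each spanning the full gap.
C₁ = κ₁ε₀A₁/d = 6.15 × 8.85×10⁻¹² × 1.03×10⁻² / 2.75×10⁻⁵ = 2.05×10⁻⁸ F.
C₂ = κ₂ε₀A₂/d = 10.3 × 8.85×10⁻¹² × 1.62×10⁻² / 2.75×10⁻⁵ = 5.36×10⁻⁸ F.
C = C₁ + C₂ = 7.40×10⁻⁸ F.

C ≈ 74.0 nF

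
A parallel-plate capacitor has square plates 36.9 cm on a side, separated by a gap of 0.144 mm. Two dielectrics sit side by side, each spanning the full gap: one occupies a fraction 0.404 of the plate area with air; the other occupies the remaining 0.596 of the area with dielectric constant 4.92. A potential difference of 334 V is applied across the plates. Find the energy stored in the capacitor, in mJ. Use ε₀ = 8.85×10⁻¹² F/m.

1.56 mJ

A = (36.9 cm)² = 0.136 m².
Side-by-side slabs ⇒ two capacitors in parallel, each spanning the full gap.
C₁ = κ₁ε₀A₁/d = 1.00 × 8.85×10⁻¹² × 5.50×10⁻² / 1.44×10⁻⁴ = 3.38×10⁻⁹ F.
C₂ = κ₂ε₀A₂/d = 4.92 × 8.85×10⁻¹² × 8.12×10⁻² / 1.44×10⁻⁴ = 2.45×10⁻⁸ F.
C = C₁ + C₂ = 2.79×10⁻⁸ F.
U = ½CV² = ½ × 2.79×10⁻⁸ × (334)² = 1.56×10⁻³ J.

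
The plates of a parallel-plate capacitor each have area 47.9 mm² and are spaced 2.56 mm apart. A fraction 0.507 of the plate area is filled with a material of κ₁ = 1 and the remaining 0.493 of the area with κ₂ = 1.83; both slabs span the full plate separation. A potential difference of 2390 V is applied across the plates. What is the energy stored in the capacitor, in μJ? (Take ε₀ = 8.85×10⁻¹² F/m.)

A = 47.9 mm² = 4.79×10⁻⁵ m².
Side-by-side slabs ⇒ two capacitors in parallel, each spanning the full gap.
C₁ = κ₁ε₀A₁/d = 1.00 × 8.85×10⁻¹² × 2.43×10⁻⁵ / 2.56×10⁻³ = 8.40×10⁻¹⁴ F.
C₂ = κ₂ε₀A₂/d = 1.83 × 8.85×10⁻¹² × 2.36×10⁻⁵ / 2.56×10⁻³ = 1.49×10⁻¹³ F.
C = C₁ + C₂ = 2.33×10⁻¹³ F.
U = ½CV² = ½ × 2.33×10⁻¹³ × (2390)² = 6.66×10⁻⁷ J.

0.666 μJ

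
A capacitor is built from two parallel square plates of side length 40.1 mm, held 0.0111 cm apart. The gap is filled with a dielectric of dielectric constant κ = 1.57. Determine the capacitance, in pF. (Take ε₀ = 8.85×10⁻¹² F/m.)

C ≈ 201 pF

A = (40.1 mm)² = 1.61×10⁻³ m².
C = κε₀A/d = 1.57 × 8.85×10⁻¹² × 1.61×10⁻³ / 1.11×10⁻⁴ = 2.01×10⁻¹⁰ F.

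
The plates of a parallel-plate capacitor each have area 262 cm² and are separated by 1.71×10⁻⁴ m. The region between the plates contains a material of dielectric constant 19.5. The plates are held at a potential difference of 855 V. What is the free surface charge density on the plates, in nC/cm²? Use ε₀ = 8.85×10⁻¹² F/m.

σ ≈ 86.3 nC/cm²

A = 262 cm² = 2.62×10⁻² m².
C = κε₀A/d = 19.5 × 8.85×10⁻¹² × 2.62×10⁻² / 1.71×10⁻⁴ = 2.64×10⁻⁸ F.
σ = Q/A = CV/A = 2.64×10⁻⁸ × 855 / 2.62×10⁻² = 8.63×10⁻⁴ C/m².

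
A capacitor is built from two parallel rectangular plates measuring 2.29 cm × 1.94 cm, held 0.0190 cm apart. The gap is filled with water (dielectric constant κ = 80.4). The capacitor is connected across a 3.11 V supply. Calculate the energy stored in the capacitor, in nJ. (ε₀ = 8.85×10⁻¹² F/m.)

A = 2.29 × 1.94 cm² = 4.44×10⁻⁴ m².
C = κε₀A/d = 80.4 × 8.85×10⁻¹² × 4.44×10⁻⁴ / 1.90×10⁻⁴ = 1.66×10⁻⁹ F.
U = ½CV² = ½ × 1.66×10⁻⁹ × (3.11)² = 8.05×10⁻⁹ J.

U ≈ 8.05 nJ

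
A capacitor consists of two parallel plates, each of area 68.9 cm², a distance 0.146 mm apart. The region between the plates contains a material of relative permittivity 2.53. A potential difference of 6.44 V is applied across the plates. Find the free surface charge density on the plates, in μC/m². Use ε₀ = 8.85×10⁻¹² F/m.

A = 68.9 cm² = 6.89×10⁻³ m².
C = κε₀A/d = 2.53 × 8.85×10⁻¹² × 6.89×10⁻³ / 1.46×10⁻⁴ = 1.06×10⁻⁹ F.
σ = Q/A = CV/A = 1.06×10⁻⁹ × 6.44 / 6.89×10⁻³ = 9.88×10⁻⁷ C/m².

σ ≈ 0.988 μC/m²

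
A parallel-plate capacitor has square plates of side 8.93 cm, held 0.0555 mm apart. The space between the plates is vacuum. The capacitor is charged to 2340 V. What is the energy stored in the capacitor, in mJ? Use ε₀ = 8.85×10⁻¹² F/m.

A = (8.93 cm)² = 7.97×10⁻³ m².
C = ε₀A/d = 8.85×10⁻¹² × 7.97×10⁻³ / 5.55×10⁻⁵ = 1.27×10⁻⁹ F.
U = ½CV² = ½ × 1.27×10⁻⁹ × (2340)² = 3.48×10⁻³ J.

U ≈ 3.48 mJ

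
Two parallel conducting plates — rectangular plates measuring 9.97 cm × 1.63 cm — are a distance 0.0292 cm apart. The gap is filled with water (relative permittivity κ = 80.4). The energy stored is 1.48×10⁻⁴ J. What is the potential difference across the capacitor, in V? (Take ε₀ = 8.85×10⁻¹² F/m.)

V ≈ 273 V

A = 9.97 × 1.63 cm² = 1.63×10⁻³ m².
C = κε₀A/d = 80.4 × 8.85×10⁻¹² × 1.63×10⁻³ / 2.92×10⁻⁴ = 3.96×10⁻⁹ F.
V = √(2U/C) = √(2 × 1.48×10⁻⁴ / 3.96×10⁻⁹) = 2.73×10² V.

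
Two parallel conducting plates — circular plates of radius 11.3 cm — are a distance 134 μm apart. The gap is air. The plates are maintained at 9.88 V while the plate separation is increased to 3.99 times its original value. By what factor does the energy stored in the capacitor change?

Battery connected ⇒ V is held fixed.
C₂ = 0.251 C₁ and U = ½CV², so U₂/U₁ = C₂/C₁ = 0.251.

0.251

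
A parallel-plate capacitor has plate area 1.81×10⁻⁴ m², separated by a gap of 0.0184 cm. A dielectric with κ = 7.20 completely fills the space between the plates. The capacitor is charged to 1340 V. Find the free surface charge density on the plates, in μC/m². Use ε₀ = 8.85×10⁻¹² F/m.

σ ≈ 464 μC/m²

C = κε₀A/d = 7.20 × 8.85×10⁻¹² × 1.81×10⁻⁴ / 1.84×10⁻⁴ = 6.27×10⁻¹¹ F.
σ = Q/A = CV/A = 6.27×10⁻¹¹ × 1340 / 1.81×10⁻⁴ = 4.64×10⁻⁴ C/m².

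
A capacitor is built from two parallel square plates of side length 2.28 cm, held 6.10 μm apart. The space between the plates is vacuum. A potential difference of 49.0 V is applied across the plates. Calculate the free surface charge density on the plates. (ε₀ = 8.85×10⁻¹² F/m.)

A = (2.28 cm)² = 5.20×10⁻⁴ m².
C = ε₀A/d = 8.85×10⁻¹² × 5.20×10⁻⁴ / 6.10×10⁻⁶ = 7.54×10⁻¹⁰ F.
σ = Q/A = CV/A = 7.54×10⁻¹⁰ × 49.0 / 5.20×10⁻⁴ = 7.11×10⁻⁵ C/m².

7.11 nC/cm²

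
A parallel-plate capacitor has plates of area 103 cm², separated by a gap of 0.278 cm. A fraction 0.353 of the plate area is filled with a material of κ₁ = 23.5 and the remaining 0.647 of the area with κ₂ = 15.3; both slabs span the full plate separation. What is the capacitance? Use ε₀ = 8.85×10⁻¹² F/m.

C ≈ 0.597 nF

A = 103 cm² = 1.03×10⁻² m².
Side-by-side slabs ⇒ two capacitors in parallel, each spanning the full gap.
C₁ = κ₁ε₀A₁/d = 23.5 × 8.85×10⁻¹² × 3.64×10⁻³ / 2.78×10⁻³ = 2.72×10⁻¹⁰ F.
C₂ = κ₂ε₀A₂/d = 15.3 × 8.85×10⁻¹² × 6.66×10⁻³ / 2.78×10⁻³ = 3.25×10⁻¹⁰ F.
C = C₁ + C₂ = 5.97×10⁻¹⁰ F.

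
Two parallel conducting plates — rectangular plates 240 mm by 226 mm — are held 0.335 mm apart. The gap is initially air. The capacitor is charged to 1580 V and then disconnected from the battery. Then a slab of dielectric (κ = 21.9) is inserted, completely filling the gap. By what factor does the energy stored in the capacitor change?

Isolated ⇒ Q is held fixed.
C₂ = 21.9 C₁ and U = Q²/(2C), so U₂/U₁ = C₁/C₂ = 0.0457.

U₂/U₁ ≈ 0.0457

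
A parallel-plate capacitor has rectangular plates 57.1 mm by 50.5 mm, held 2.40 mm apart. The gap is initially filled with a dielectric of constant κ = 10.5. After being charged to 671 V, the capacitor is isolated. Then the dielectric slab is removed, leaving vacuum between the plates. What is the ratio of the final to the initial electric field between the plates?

Isolated ⇒ Q is held fixed.
V₂ = Q/C₂ = V₁/0.0952; E = V/d, so E₂/E₁ = (V₂/V₁)(d₁/d₂) = 10.5.

10.5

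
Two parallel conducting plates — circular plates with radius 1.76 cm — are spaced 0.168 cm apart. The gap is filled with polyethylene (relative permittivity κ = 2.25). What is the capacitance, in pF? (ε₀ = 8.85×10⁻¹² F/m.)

C ≈ 11.5 pF

A = π(1.76 cm)² = 9.73×10⁻⁴ m².
C = κε₀A/d = 2.25 × 8.85×10⁻¹² × 9.73×10⁻⁴ / 1.68×10⁻³ = 1.15×10⁻¹¹ F.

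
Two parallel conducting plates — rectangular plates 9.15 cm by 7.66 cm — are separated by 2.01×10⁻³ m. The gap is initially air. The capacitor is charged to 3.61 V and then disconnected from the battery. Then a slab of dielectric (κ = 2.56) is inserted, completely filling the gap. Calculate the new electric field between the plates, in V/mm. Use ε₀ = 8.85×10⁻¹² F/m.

A = 9.15 × 7.66 cm² = 7.01×10⁻³ m².
Initially C₁ = ε₀A/d = 8.85×10⁻¹² × 7.01×10⁻³ / 2.01×10⁻³ = 3.09×10⁻¹¹ F.
E₁ = 1.80×10³ V/m.
Isolated ⇒ Q is held fixed. V₂ = Q/C₂ = V₁/2.56; E = V/d, so E₂/E₁ = (V₂/V₁)(d₁/d₂) = 0.391.
E₂ = 0.391 × 1.80×10³ = 7.02×10² V/m.

E ≈ 0.702 V/mm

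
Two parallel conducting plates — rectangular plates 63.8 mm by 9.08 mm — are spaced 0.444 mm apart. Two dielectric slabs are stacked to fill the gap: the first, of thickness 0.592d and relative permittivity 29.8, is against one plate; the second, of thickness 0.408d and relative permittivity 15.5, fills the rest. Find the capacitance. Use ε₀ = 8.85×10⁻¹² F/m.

C ≈ 250 pF

A = 63.8 × 9.08 mm² = 5.79×10⁻⁴ m².
Stacked slabs ⇒ two capacitors in series, each with the full plate area.
C₁ = κ₁ε₀A/d₁ = 29.8 × 8.85×10⁻¹² × 5.79×10⁻⁴ / 2.63×10⁻⁴ = 5.81×10⁻¹⁰ F.
C₂ = κ₂ε₀A/d₂ = 15.5 × 8.85×10⁻¹² × 5.79×10⁻⁴ / 1.81×10⁻⁴ = 4.39×10⁻¹⁰ F.
C = (1/C₁ + 1/C₂)⁻¹ = 2.50×10⁻¹⁰ F.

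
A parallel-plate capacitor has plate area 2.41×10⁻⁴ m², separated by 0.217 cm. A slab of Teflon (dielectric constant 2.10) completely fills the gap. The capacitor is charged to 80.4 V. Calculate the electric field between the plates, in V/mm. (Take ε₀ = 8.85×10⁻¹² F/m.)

E = V/d = 80.4 / 2.17×10⁻³ = 3.71×10⁴ V/m.

37.1 V/mm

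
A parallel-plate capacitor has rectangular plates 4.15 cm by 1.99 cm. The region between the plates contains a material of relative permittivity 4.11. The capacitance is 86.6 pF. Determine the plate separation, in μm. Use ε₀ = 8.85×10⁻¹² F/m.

347 μm

A = 4.15 × 1.99 cm² = 8.26×10⁻⁴ m².
d = κε₀A/C = 4.11 × 8.85×10⁻¹² × 8.26×10⁻⁴ / 8.66×10⁻¹¹ = 3.47×10⁻⁴ m.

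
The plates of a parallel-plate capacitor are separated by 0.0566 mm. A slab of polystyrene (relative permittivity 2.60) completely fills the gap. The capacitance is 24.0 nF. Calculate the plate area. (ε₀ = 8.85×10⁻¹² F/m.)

A = Cd/(κε₀) = 2.40×10⁻⁸ × 5.66×10⁻⁵ / (2.60 × 8.85×10⁻¹²) = 5.90×10⁻² m².

A ≈ 5.90×10⁴ mm²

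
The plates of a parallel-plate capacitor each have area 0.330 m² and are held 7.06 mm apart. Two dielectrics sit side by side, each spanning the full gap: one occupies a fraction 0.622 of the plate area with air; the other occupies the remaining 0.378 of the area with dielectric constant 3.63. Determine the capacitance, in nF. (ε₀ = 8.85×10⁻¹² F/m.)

0.825 nF

Side-by-side slabs ⇒ two capacitors in parallel, each spanning the full gap.
C₁ = κ₁ε₀A₁/d = 1.00 × 8.85×10⁻¹² × 0.205 / 7.06×10⁻³ = 2.57×10⁻¹⁰ F.
C₂ = κ₂ε₀A₂/d = 3.63 × 8.85×10⁻¹² × 0.125 / 7.06×10⁻³ = 5.68×10⁻¹⁰ F.
C = C₁ + C₂ = 8.25×10⁻¹⁰ F.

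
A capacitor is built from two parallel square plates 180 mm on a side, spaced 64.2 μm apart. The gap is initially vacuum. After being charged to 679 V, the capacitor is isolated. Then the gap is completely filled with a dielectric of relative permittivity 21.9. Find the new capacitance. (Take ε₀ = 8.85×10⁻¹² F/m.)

A = (180 mm)² = 3.24×10⁻² m².
Initially C₁ = ε₀A/d = 8.85×10⁻¹² × 3.24×10⁻² / 6.42×10⁻⁵ = 4.47×10⁻⁹ F.
C = κε₀A/d scales with κ, so C₂/C₁ = κ = 21.9.
C₂ = 21.9 × 4.47×10⁻⁹ = 9.78×10⁻⁸ F.

C ≈ 97.8 nF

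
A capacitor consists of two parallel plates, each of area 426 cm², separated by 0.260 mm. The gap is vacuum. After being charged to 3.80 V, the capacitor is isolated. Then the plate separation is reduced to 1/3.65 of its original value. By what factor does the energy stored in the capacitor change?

U₂/U₁ ≈ 0.274

Isolated ⇒ Q is held fixed.
C₂ = 3.65 C₁ and U = Q²/(2C), so U₂/U₁ = C₁/C₂ = 0.274.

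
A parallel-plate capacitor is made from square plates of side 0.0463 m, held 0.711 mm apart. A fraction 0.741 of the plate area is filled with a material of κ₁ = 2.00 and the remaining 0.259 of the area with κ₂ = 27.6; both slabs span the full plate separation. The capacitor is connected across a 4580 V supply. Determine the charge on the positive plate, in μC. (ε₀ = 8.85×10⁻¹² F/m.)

Q ≈ 1.05 μC

A = (0.0463 m)² = 2.14×10⁻³ m².
Side-by-side slabs ⇒ two capacitors in parallel, each spanning the full gap.
C₁ = κ₁ε₀A₁/d = 2.00 × 8.85×10⁻¹² × 1.59×10⁻³ / 7.11×10⁻⁴ = 3.95×10⁻¹¹ F.
C₂ = κ₂ε₀A₂/d = 27.6 × 8.85×10⁻¹² × 5.55×10⁻⁴ / 7.11×10⁻⁴ = 1.91×10⁻¹⁰ F.
C = C₁ + C₂ = 2.30×10⁻¹⁰ F.
Q = CV = 2.30×10⁻¹⁰ × 4580 = 1.05×10⁻⁶ C.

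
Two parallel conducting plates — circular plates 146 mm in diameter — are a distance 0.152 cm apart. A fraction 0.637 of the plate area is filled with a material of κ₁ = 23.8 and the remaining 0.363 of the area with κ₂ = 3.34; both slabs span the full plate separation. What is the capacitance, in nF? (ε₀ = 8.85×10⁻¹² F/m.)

A = π(146/2 mm)² = 1.67×10⁻² m².
Side-by-side slabs ⇒ two capacitors in parallel, each spanning the full gap.
C₁ = κ₁ε₀A₁/d = 23.8 × 8.85×10⁻¹² × 1.07×10⁻² / 1.52×10⁻³ = 1.48×10⁻⁹ F.
C₂ = κ₂ε₀A₂/d = 3.34 × 8.85×10⁻¹² × 6.08×10⁻³ / 1.52×10⁻³ = 1.18×10⁻¹⁰ F.
C = C₁ + C₂ = 1.60×10⁻⁹ F.

C ≈ 1.60 nF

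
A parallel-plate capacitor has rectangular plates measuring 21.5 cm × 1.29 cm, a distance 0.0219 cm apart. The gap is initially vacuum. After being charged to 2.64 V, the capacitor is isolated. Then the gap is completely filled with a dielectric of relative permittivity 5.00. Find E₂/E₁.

0.200

Isolated ⇒ Q is held fixed.
V₂ = Q/C₂ = V₁/5.00; E = V/d, so E₂/E₁ = (V₂/V₁)(d₁/d₂) = 0.200.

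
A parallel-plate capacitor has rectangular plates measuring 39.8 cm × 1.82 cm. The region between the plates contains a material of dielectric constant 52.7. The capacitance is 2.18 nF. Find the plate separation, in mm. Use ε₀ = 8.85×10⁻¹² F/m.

A = 39.8 × 1.82 cm² = 7.24×10⁻³ m².
d = κε₀A/C = 52.7 × 8.85×10⁻¹² × 7.24×10⁻³ / 2.18×10⁻⁹ = 1.55×10⁻³ m.

d ≈ 1.55 mm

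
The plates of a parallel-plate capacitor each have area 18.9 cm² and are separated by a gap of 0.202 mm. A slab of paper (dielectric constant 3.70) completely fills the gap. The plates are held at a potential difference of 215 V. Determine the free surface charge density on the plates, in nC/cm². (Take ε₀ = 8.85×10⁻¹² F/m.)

A = 18.9 cm² = 1.89×10⁻³ m².
C = κε₀A/d = 3.70 × 8.85×10⁻¹² × 1.89×10⁻³ / 2.02×10⁻⁴ = 3.06×10⁻¹⁰ F.
σ = Q/A = CV/A = 3.06×10⁻¹⁰ × 215 / 1.89×10⁻³ = 3.49×10⁻⁵ C/m².

σ ≈ 3.49 nC/cm²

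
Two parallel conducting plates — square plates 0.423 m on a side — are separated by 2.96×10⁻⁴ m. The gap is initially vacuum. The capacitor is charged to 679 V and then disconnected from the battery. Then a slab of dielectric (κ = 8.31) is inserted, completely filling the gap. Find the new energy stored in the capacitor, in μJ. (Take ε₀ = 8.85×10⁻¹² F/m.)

A = (0.423 m)² = 0.179 m².
Initially C₁ = ε₀A/d = 8.85×10⁻¹² × 0.179 / 2.96×10⁻⁴ = 5.35×10⁻⁹ F.
U₁ = 1.23×10⁻³ J.
Isolated ⇒ Q is held fixed. C₂ = 8.31 C₁ and U = Q²/(2C), so U₂/U₁ = C₁/C₂ = 0.120.
U₂ = 0.120 × 1.23×10⁻³ = 1.48×10⁻⁴ J.

148 μJ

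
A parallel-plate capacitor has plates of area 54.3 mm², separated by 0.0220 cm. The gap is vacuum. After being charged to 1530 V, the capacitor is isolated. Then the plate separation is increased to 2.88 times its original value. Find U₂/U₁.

U₂/U₁ ≈ 2.88

Isolated ⇒ Q is held fixed.
C₂ = 0.347 C₁ and U = Q²/(2C), so U₂/U₁ = C₁/C₂ = 2.88.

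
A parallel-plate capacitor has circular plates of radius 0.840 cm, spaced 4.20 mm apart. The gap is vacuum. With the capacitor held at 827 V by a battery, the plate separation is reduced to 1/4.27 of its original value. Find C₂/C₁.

C = ε₀A/d scales as 1/d, so C₂/C₁ = d₁/d₂ = 4.27.

C₂/C₁ ≈ 4.27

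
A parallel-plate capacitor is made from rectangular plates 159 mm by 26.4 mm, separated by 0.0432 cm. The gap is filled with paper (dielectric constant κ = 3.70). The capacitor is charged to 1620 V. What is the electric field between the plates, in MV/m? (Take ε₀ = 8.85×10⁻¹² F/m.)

E = V/d = 1620 / 4.32×10⁻⁴ = 3.75×10⁶ V/m.

3.75 MV/m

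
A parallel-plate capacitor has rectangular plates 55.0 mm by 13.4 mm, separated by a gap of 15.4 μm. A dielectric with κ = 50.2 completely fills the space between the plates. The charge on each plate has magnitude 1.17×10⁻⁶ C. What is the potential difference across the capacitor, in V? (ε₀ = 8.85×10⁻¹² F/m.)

V ≈ 55.0 V

A = 55.0 × 13.4 mm² = 7.37×10⁻⁴ m².
C = κε₀A/d = 50.2 × 8.85×10⁻¹² × 7.37×10⁻⁴ / 1.54×10⁻⁵ = 2.13×10⁻⁸ F.
V = Q/C = 1.17×10⁻⁶ / 2.13×10⁻⁸ = 55.0 V.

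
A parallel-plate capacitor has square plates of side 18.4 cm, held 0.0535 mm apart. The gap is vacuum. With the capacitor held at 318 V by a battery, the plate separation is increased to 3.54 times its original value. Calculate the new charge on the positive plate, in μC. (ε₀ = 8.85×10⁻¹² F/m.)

0.503 μC

A = (18.4 cm)² = 3.39×10⁻² m².
Initially C₁ = ε₀A/d = 8.85×10⁻¹² × 3.39×10⁻² / 5.35×10⁻⁵ = 5.60×10⁻⁹ F.
Q₁ = 1.78×10⁻⁶ C.
Battery connected ⇒ V is held fixed. C₂ = 0.282 C₁ and Q = CV, so Q₂/Q₁ = C₂/C₁ = 0.282.
Q₂ = 0.282 × 1.78×10⁻⁶ = 5.03×10⁻⁷ C.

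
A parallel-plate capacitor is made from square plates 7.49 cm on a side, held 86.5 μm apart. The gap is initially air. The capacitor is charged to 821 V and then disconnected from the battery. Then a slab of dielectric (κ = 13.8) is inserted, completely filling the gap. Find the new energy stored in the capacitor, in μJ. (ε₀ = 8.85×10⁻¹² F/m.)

14.0 μJ

A = (7.49 cm)² = 5.61×10⁻³ m².
Initially C₁ = ε₀A/d = 8.85×10⁻¹² × 5.61×10⁻³ / 8.65×10⁻⁵ = 5.74×10⁻¹⁰ F.
U₁ = 1.93×10⁻⁴ J.
Isolated ⇒ Q is held fixed. C₂ = 13.8 C₁ and U = Q²/(2C), so U₂/U₁ = C₁/C₂ = 0.0725.
U₂ = 0.0725 × 1.93×10⁻⁴ = 1.40×10⁻⁵ J.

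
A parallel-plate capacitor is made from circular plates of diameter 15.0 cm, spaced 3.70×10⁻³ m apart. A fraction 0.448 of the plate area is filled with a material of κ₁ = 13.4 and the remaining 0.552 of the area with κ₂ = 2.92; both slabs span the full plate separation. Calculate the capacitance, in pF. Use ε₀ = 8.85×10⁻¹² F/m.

A = π(15.0/2 cm)² = 1.77×10⁻² m².
Side-by-side slabs ⇒ two capacitors in parallel, each spanning the full gap.
C₁ = κ₁ε₀A₁/d = 13.4 × 8.85×10⁻¹² × 7.92×10⁻³ / 3.70×10⁻³ = 2.54×10⁻¹⁰ F.
C₂ = κ₂ε₀A₂/d = 2.92 × 8.85×10⁻¹² × 9.75×10⁻³ / 3.70×10⁻³ = 6.81×10⁻¹¹ F.
C = C₁ + C₂ = 3.22×10⁻¹⁰ F.

322 pF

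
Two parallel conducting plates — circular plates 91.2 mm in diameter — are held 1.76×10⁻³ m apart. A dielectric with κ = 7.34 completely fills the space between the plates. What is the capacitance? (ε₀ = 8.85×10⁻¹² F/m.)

241 pF

A = π(91.2/2 mm)² = 6.53×10⁻³ m².
C = κε₀A/d = 7.34 × 8.85×10⁻¹² × 6.53×10⁻³ / 1.76×10⁻³ = 2.41×10⁻¹⁰ F.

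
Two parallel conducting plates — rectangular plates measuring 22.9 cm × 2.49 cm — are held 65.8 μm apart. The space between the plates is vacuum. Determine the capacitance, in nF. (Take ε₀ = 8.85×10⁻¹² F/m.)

0.767 nF

A = 22.9 × 2.49 cm² = 5.70×10⁻³ m².
C = ε₀A/d = 8.85×10⁻¹² × 5.70×10⁻³ / 6.58×10⁻⁵ = 7.67×10⁻¹⁰ F.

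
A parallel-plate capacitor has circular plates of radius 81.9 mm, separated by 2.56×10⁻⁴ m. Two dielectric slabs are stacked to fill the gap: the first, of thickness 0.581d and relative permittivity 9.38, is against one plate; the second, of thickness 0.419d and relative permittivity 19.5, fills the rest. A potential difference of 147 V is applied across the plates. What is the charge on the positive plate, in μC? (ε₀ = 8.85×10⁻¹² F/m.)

A = π(81.9 mm)² = 2.11×10⁻² m².
Stacked slabs ⇒ two capacitors in series, each with the full plate area.
C₁ = κ₁ε₀A/d₁ = 9.38 × 8.85×10⁻¹² × 2.11×10⁻² / 1.49×10⁻⁴ = 1.18×10⁻⁸ F.
C₂ = κ₂ε₀A/d₂ = 19.5 × 8.85×10⁻¹² × 2.11×10⁻² / 1.07×10⁻⁴ = 3.39×10⁻⁸ F.
C = (1/C₁ + 1/C₂)⁻¹ = 8.73×10⁻⁹ F.
Q = CV = 8.73×10⁻⁹ × 147 = 1.28×10⁻⁶ C.

1.28 μC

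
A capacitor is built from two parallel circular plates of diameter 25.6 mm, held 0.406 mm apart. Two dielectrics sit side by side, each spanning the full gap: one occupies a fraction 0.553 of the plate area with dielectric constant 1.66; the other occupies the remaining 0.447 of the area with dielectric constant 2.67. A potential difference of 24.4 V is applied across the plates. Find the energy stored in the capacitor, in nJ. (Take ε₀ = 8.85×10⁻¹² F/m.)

7.05 nJ

A = π(25.6/2 mm)² = 5.15×10⁻⁴ m².
Side-by-side slabs ⇒ two capacitors in parallel, each spanning the full gap.
C₁ = κ₁ε₀A₁/d = 1.66 × 8.85×10⁻¹² × 2.85×10⁻⁴ / 4.06×10⁻⁴ = 1.03×10⁻¹¹ F.
C₂ = κ₂ε₀A₂/d = 2.67 × 8.85×10⁻¹² × 2.30×10⁻⁴ / 4.06×10⁻⁴ = 1.34×10⁻¹¹ F.
C = C₁ + C₂ = 2.37×10⁻¹¹ F.
U = ½CV² = ½ × 2.37×10⁻¹¹ × (24.4)² = 7.05×10⁻⁹ J.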